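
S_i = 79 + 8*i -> [79, 87, 95, 103, 111]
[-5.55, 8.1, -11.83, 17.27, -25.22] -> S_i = -5.55*(-1.46)^i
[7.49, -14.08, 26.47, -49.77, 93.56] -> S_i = 7.49*(-1.88)^i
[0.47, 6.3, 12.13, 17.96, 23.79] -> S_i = 0.47 + 5.83*i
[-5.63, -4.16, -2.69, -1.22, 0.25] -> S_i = -5.63 + 1.47*i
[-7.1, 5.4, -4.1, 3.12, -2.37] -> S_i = -7.10*(-0.76)^i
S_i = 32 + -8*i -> [32, 24, 16, 8, 0]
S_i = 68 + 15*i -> [68, 83, 98, 113, 128]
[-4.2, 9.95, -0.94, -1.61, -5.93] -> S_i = Random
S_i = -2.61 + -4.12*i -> [-2.61, -6.73, -10.85, -14.97, -19.09]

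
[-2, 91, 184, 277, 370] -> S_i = -2 + 93*i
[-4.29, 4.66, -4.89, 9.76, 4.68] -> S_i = Random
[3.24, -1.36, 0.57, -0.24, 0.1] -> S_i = 3.24*(-0.42)^i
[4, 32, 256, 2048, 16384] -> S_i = 4*8^i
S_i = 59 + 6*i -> [59, 65, 71, 77, 83]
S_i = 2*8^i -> [2, 16, 128, 1024, 8192]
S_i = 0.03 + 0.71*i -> [0.03, 0.74, 1.45, 2.16, 2.87]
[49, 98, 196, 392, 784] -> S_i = 49*2^i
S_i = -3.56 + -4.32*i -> [-3.56, -7.88, -12.2, -16.52, -20.84]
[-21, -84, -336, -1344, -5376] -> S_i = -21*4^i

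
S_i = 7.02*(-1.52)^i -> [7.02, -10.67, 16.22, -24.65, 37.47]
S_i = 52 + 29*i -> [52, 81, 110, 139, 168]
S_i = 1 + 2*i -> [1, 3, 5, 7, 9]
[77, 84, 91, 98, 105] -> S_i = 77 + 7*i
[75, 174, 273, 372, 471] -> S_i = 75 + 99*i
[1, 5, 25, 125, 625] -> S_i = 1*5^i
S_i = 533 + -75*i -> [533, 458, 383, 308, 233]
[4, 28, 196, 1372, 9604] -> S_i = 4*7^i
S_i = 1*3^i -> [1, 3, 9, 27, 81]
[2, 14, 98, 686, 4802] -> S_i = 2*7^i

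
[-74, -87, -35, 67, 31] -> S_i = Random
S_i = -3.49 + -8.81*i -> [-3.49, -12.3, -21.11, -29.92, -38.73]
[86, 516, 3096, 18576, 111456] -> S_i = 86*6^i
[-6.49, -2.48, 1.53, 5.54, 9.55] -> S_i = -6.49 + 4.01*i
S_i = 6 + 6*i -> [6, 12, 18, 24, 30]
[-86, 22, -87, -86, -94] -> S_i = Random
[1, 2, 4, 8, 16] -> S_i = 1*2^i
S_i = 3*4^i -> [3, 12, 48, 192, 768]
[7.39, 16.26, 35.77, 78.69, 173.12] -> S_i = 7.39*2.20^i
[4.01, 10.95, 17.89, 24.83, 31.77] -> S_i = 4.01 + 6.94*i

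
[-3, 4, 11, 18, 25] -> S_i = -3 + 7*i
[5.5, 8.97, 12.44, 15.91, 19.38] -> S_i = 5.50 + 3.47*i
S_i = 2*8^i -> [2, 16, 128, 1024, 8192]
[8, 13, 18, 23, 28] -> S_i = 8 + 5*i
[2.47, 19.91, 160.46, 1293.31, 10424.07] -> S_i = 2.47*8.06^i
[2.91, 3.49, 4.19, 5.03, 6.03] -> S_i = 2.91*1.20^i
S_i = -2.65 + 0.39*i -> [-2.65, -2.26, -1.87, -1.48, -1.09]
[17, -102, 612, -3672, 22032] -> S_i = 17*-6^i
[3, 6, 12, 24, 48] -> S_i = 3*2^i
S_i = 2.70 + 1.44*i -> [2.7, 4.14, 5.58, 7.02, 8.46]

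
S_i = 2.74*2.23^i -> [2.74, 6.11, 13.63, 30.39, 67.76]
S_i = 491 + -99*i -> [491, 392, 293, 194, 95]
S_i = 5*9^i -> [5, 45, 405, 3645, 32805]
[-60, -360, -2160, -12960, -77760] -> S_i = -60*6^i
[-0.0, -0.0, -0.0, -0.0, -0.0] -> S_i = -0.00*2.78^i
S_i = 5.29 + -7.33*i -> [5.29, -2.04, -9.37, -16.7, -24.03]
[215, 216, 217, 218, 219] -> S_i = 215 + 1*i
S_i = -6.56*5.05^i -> [-6.56, -33.13, -167.3, -844.85, -4266.48]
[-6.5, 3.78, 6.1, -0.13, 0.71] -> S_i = Random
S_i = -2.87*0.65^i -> [-2.87, -1.87, -1.21, -0.79, -0.51]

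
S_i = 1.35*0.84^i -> [1.35, 1.13, 0.95, 0.8, 0.67]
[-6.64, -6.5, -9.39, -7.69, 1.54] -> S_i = Random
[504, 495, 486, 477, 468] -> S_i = 504 + -9*i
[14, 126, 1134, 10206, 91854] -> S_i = 14*9^i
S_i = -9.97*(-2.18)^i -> [-9.97, 21.73, -47.38, 103.29, -225.18]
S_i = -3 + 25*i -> [-3, 22, 47, 72, 97]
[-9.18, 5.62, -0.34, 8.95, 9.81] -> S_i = Random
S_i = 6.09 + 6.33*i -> [6.09, 12.42, 18.75, 25.08, 31.41]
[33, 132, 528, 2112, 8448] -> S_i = 33*4^i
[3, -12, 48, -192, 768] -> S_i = 3*-4^i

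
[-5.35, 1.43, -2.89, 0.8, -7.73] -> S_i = Random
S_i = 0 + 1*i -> [0, 1, 2, 3, 4]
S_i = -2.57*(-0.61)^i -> [-2.57, 1.57, -0.96, 0.58, -0.36]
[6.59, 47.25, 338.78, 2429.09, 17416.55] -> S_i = 6.59*7.17^i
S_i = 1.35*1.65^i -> [1.35, 2.23, 3.68, 6.06, 10.01]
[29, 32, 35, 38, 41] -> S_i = 29 + 3*i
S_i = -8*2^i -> [-8, -16, -32, -64, -128]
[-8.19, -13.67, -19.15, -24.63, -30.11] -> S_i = -8.19 + -5.48*i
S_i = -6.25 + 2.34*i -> [-6.25, -3.91, -1.57, 0.77, 3.11]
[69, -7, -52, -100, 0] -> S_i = Random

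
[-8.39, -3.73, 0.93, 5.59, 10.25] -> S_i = -8.39 + 4.66*i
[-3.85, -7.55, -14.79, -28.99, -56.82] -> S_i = -3.85*1.96^i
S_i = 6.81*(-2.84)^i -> [6.81, -19.34, 54.93, -155.99, 443.02]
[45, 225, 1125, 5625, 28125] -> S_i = 45*5^i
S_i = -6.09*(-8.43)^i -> [-6.09, 51.34, -432.79, 3648.38, -30755.84]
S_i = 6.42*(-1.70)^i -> [6.42, -10.91, 18.55, -31.54, 53.62]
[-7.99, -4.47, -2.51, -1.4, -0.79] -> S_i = -7.99*0.56^i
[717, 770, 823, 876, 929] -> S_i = 717 + 53*i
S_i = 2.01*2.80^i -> [2.01, 5.63, 15.76, 44.12, 123.55]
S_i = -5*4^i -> [-5, -20, -80, -320, -1280]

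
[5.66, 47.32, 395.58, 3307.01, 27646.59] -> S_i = 5.66*8.36^i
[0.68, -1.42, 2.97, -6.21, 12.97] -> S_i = 0.68*(-2.09)^i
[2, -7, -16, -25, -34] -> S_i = 2 + -9*i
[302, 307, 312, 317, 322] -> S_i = 302 + 5*i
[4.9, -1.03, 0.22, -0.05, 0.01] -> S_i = 4.90*(-0.21)^i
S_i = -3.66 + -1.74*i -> [-3.66, -5.4, -7.14, -8.88, -10.62]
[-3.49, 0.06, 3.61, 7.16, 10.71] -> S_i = -3.49 + 3.55*i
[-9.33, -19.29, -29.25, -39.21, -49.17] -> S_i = -9.33 + -9.96*i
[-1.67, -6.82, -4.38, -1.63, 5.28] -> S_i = Random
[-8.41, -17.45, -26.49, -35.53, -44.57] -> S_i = -8.41 + -9.04*i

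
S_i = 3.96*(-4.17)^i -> [3.96, -16.51, 68.86, -287.15, 1197.4]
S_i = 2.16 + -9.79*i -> [2.16, -7.63, -17.42, -27.21, -37.0]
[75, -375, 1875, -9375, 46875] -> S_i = 75*-5^i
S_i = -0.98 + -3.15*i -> [-0.98, -4.13, -7.28, -10.43, -13.58]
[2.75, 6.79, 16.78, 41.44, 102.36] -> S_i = 2.75*2.47^i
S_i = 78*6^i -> [78, 468, 2808, 16848, 101088]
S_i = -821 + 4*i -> [-821, -817, -813, -809, -805]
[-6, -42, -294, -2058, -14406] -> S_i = -6*7^i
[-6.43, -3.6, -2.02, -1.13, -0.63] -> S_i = -6.43*0.56^i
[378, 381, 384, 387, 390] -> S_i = 378 + 3*i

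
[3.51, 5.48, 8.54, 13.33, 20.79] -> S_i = 3.51*1.56^i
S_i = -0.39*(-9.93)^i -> [-0.39, 3.87, -38.46, 381.87, -3791.94]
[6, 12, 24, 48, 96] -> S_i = 6*2^i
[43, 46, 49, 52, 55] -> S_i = 43 + 3*i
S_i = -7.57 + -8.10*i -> [-7.57, -15.67, -23.77, -31.87, -39.97]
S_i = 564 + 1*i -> [564, 565, 566, 567, 568]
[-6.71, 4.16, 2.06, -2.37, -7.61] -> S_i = Random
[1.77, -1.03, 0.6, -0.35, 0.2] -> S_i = 1.77*(-0.58)^i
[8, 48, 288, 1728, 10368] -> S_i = 8*6^i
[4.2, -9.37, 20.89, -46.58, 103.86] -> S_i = 4.20*(-2.23)^i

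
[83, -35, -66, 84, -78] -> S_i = Random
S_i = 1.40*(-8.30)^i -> [1.4, -11.62, 96.45, -800.5, 6644.16]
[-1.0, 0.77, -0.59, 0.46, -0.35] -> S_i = -1.00*(-0.77)^i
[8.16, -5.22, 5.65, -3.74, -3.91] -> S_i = Random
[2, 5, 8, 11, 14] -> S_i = 2 + 3*i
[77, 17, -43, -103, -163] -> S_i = 77 + -60*i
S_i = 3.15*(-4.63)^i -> [3.15, -14.58, 67.53, -312.65, 1447.55]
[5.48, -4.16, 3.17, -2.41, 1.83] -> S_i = 5.48*(-0.76)^i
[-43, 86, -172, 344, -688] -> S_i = -43*-2^i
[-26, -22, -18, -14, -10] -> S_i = -26 + 4*i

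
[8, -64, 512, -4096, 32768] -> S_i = 8*-8^i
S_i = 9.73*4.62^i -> [9.73, 44.95, 207.68, 959.49, 4432.83]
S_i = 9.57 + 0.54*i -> [9.57, 10.11, 10.65, 11.19, 11.73]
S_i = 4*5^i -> [4, 20, 100, 500, 2500]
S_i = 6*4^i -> [6, 24, 96, 384, 1536]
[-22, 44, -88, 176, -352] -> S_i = -22*-2^i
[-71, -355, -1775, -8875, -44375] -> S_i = -71*5^i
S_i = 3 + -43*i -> [3, -40, -83, -126, -169]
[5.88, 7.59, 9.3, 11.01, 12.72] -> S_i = 5.88 + 1.71*i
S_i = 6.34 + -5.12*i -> [6.34, 1.22, -3.9, -9.02, -14.14]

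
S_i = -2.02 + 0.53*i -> [-2.02, -1.49, -0.96, -0.43, 0.1]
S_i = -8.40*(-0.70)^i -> [-8.4, 5.88, -4.12, 2.88, -2.02]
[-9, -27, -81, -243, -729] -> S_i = -9*3^i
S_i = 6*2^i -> [6, 12, 24, 48, 96]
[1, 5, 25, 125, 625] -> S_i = 1*5^i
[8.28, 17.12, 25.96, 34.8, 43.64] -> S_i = 8.28 + 8.84*i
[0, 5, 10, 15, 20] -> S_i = 0 + 5*i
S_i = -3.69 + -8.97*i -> [-3.69, -12.66, -21.63, -30.6, -39.57]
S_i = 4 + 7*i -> [4, 11, 18, 25, 32]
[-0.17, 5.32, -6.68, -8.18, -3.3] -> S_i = Random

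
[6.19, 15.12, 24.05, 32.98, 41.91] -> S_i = 6.19 + 8.93*i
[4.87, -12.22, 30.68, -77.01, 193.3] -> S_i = 4.87*(-2.51)^i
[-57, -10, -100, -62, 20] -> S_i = Random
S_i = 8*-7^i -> [8, -56, 392, -2744, 19208]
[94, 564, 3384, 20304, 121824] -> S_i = 94*6^i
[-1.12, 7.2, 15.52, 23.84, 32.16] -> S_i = -1.12 + 8.32*i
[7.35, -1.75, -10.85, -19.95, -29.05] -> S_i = 7.35 + -9.10*i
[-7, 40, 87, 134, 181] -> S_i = -7 + 47*i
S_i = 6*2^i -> [6, 12, 24, 48, 96]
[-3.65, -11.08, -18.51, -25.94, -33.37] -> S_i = -3.65 + -7.43*i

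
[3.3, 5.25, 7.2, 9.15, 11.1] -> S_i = 3.30 + 1.95*i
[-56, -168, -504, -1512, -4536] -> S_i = -56*3^i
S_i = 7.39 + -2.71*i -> [7.39, 4.68, 1.97, -0.74, -3.45]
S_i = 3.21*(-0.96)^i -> [3.21, -3.08, 2.96, -2.84, 2.73]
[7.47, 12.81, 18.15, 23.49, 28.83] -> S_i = 7.47 + 5.34*i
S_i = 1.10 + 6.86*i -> [1.1, 7.96, 14.82, 21.68, 28.54]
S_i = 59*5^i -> [59, 295, 1475, 7375, 36875]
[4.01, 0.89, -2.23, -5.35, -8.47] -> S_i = 4.01 + -3.12*i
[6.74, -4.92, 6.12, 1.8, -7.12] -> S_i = Random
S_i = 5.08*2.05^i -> [5.08, 10.41, 21.35, 43.76, 89.72]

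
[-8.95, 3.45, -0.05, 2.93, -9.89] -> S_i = Random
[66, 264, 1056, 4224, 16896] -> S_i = 66*4^i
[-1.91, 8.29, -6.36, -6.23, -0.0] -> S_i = Random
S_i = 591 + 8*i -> [591, 599, 607, 615, 623]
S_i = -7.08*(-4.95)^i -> [-7.08, 35.05, -173.48, 858.71, -4250.64]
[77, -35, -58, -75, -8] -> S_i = Random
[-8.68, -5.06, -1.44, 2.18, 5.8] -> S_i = -8.68 + 3.62*i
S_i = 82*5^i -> [82, 410, 2050, 10250, 51250]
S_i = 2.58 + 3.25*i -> [2.58, 5.83, 9.08, 12.33, 15.58]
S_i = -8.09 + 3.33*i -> [-8.09, -4.76, -1.43, 1.9, 5.23]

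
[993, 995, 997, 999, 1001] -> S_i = 993 + 2*i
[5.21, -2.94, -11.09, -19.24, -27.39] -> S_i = 5.21 + -8.15*i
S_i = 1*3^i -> [1, 3, 9, 27, 81]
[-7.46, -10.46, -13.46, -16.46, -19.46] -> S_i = -7.46 + -3.00*i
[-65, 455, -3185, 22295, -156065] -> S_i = -65*-7^i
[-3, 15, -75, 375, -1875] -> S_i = -3*-5^i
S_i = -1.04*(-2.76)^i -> [-1.04, 2.87, -7.92, 21.87, -60.35]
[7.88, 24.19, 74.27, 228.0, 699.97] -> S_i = 7.88*3.07^i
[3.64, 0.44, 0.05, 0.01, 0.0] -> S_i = 3.64*0.12^i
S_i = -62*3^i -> [-62, -186, -558, -1674, -5022]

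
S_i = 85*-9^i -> [85, -765, 6885, -61965, 557685]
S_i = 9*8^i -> [9, 72, 576, 4608, 36864]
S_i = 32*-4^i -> [32, -128, 512, -2048, 8192]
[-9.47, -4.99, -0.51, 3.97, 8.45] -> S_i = -9.47 + 4.48*i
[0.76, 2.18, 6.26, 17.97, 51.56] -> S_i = 0.76*2.87^i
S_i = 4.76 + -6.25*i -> [4.76, -1.49, -7.74, -13.99, -20.24]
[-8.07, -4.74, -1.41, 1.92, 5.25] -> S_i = -8.07 + 3.33*i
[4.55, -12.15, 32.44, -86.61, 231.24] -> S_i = 4.55*(-2.67)^i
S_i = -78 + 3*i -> [-78, -75, -72, -69, -66]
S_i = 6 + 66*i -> [6, 72, 138, 204, 270]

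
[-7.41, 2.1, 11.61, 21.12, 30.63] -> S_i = -7.41 + 9.51*i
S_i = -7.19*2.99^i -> [-7.19, -21.5, -64.28, -192.2, -574.66]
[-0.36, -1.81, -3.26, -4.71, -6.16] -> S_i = -0.36 + -1.45*i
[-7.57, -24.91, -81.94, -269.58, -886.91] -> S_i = -7.57*3.29^i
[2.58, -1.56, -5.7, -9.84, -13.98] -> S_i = 2.58 + -4.14*i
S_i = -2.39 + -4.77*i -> [-2.39, -7.16, -11.93, -16.7, -21.47]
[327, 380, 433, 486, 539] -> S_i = 327 + 53*i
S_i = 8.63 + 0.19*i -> [8.63, 8.82, 9.01, 9.2, 9.39]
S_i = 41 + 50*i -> [41, 91, 141, 191, 241]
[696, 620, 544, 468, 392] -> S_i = 696 + -76*i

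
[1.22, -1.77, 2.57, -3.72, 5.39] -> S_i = 1.22*(-1.45)^i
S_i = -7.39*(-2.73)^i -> [-7.39, 20.17, -55.08, 150.36, -410.48]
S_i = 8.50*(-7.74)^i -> [8.5, -65.79, 509.21, -3941.32, 30505.82]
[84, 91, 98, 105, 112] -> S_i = 84 + 7*i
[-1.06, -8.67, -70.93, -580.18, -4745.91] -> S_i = -1.06*8.18^i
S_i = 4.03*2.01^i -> [4.03, 8.1, 16.28, 32.73, 65.78]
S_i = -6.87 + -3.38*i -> [-6.87, -10.25, -13.63, -17.01, -20.39]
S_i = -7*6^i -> [-7, -42, -252, -1512, -9072]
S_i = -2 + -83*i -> [-2, -85, -168, -251, -334]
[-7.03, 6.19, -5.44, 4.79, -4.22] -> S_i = -7.03*(-0.88)^i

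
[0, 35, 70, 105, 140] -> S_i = 0 + 35*i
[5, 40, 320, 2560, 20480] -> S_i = 5*8^i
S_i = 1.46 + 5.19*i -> [1.46, 6.65, 11.84, 17.03, 22.22]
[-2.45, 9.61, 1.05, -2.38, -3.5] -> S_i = Random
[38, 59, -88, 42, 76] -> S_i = Random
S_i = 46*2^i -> [46, 92, 184, 368, 736]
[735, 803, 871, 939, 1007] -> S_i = 735 + 68*i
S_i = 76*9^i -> [76, 684, 6156, 55404, 498636]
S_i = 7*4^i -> [7, 28, 112, 448, 1792]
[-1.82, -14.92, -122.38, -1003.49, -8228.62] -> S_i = -1.82*8.20^i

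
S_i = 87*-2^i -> [87, -174, 348, -696, 1392]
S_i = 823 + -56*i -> [823, 767, 711, 655, 599]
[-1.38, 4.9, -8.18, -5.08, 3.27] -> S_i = Random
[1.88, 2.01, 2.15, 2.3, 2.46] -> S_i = 1.88*1.07^i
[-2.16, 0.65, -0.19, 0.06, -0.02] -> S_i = -2.16*(-0.30)^i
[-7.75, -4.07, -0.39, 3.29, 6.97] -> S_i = -7.75 + 3.68*i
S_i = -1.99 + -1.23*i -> [-1.99, -3.22, -4.45, -5.68, -6.91]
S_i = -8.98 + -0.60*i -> [-8.98, -9.58, -10.18, -10.78, -11.38]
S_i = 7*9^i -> [7, 63, 567, 5103, 45927]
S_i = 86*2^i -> [86, 172, 344, 688, 1376]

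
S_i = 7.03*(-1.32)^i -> [7.03, -9.28, 12.25, -16.17, 21.34]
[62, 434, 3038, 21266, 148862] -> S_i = 62*7^i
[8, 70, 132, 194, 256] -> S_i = 8 + 62*i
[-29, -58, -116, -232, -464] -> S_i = -29*2^i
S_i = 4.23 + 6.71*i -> [4.23, 10.94, 17.65, 24.36, 31.07]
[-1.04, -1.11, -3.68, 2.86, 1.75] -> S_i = Random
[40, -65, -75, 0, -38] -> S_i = Random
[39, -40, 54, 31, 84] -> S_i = Random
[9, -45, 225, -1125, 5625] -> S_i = 9*-5^i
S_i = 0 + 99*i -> [0, 99, 198, 297, 396]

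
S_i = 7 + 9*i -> [7, 16, 25, 34, 43]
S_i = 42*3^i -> [42, 126, 378, 1134, 3402]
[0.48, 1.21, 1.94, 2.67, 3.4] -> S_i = 0.48 + 0.73*i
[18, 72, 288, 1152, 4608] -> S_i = 18*4^i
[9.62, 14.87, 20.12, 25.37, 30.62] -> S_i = 9.62 + 5.25*i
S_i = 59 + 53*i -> [59, 112, 165, 218, 271]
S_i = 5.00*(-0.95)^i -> [5.0, -4.75, 4.51, -4.29, 4.07]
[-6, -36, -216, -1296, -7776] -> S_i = -6*6^i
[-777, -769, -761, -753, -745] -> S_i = -777 + 8*i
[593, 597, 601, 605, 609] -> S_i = 593 + 4*i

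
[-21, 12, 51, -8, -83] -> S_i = Random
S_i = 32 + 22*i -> [32, 54, 76, 98, 120]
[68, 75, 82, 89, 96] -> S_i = 68 + 7*i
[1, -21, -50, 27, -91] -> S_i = Random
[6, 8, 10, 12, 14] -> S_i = 6 + 2*i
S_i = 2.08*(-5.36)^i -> [2.08, -11.15, 59.76, -320.3, 1716.81]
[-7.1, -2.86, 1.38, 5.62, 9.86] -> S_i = -7.10 + 4.24*i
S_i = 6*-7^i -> [6, -42, 294, -2058, 14406]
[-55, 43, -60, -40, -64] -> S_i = Random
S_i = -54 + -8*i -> [-54, -62, -70, -78, -86]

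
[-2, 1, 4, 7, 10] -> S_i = -2 + 3*i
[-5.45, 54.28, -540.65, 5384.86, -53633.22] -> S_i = -5.45*(-9.96)^i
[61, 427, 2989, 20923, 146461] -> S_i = 61*7^i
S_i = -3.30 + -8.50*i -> [-3.3, -11.8, -20.3, -28.8, -37.3]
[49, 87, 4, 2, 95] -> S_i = Random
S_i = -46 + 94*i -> [-46, 48, 142, 236, 330]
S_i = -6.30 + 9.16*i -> [-6.3, 2.86, 12.02, 21.18, 30.34]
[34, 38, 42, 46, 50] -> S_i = 34 + 4*i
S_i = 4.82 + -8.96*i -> [4.82, -4.14, -13.1, -22.06, -31.02]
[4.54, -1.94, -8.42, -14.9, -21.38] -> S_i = 4.54 + -6.48*i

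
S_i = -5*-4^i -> [-5, 20, -80, 320, -1280]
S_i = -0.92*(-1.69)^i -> [-0.92, 1.55, -2.63, 4.44, -7.5]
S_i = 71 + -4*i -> [71, 67, 63, 59, 55]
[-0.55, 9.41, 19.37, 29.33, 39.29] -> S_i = -0.55 + 9.96*i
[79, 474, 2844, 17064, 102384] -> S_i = 79*6^i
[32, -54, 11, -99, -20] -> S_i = Random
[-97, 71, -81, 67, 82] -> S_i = Random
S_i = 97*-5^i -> [97, -485, 2425, -12125, 60625]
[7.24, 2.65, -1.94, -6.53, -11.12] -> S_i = 7.24 + -4.59*i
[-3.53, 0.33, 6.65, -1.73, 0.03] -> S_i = Random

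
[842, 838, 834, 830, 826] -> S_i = 842 + -4*i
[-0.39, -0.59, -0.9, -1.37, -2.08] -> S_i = -0.39*1.52^i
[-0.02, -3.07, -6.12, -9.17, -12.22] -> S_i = -0.02 + -3.05*i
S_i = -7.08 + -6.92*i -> [-7.08, -14.0, -20.92, -27.84, -34.76]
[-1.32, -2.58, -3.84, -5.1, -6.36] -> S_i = -1.32 + -1.26*i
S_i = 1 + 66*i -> [1, 67, 133, 199, 265]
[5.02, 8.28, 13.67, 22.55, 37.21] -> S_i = 5.02*1.65^i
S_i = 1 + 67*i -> [1, 68, 135, 202, 269]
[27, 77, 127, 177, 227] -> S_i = 27 + 50*i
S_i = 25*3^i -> [25, 75, 225, 675, 2025]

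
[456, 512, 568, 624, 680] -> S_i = 456 + 56*i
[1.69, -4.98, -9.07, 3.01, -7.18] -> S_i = Random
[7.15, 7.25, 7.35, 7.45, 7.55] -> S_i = 7.15 + 0.10*i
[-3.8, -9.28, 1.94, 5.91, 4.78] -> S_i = Random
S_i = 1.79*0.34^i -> [1.79, 0.61, 0.21, 0.07, 0.02]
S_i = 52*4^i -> [52, 208, 832, 3328, 13312]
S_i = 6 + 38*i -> [6, 44, 82, 120, 158]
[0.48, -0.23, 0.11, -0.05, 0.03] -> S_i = 0.48*(-0.48)^i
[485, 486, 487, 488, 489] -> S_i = 485 + 1*i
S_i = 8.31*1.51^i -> [8.31, 12.55, 18.95, 28.61, 43.2]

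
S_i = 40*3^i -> [40, 120, 360, 1080, 3240]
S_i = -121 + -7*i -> [-121, -128, -135, -142, -149]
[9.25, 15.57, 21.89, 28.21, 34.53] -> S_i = 9.25 + 6.32*i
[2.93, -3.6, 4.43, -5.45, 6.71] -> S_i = 2.93*(-1.23)^i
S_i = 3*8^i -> [3, 24, 192, 1536, 12288]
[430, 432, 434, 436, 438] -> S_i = 430 + 2*i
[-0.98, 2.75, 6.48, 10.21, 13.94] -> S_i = -0.98 + 3.73*i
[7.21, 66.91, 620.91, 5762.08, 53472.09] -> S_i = 7.21*9.28^i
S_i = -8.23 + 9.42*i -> [-8.23, 1.19, 10.61, 20.03, 29.45]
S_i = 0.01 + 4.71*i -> [0.01, 4.72, 9.43, 14.14, 18.85]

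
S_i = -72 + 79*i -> [-72, 7, 86, 165, 244]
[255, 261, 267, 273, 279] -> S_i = 255 + 6*i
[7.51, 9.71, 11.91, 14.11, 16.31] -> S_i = 7.51 + 2.20*i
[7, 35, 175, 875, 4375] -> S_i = 7*5^i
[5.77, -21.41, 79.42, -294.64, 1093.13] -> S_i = 5.77*(-3.71)^i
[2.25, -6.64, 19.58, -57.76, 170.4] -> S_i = 2.25*(-2.95)^i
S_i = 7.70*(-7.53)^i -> [7.7, -57.98, 436.6, -3287.57, 24755.44]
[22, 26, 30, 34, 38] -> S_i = 22 + 4*i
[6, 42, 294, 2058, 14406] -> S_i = 6*7^i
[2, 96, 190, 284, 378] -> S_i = 2 + 94*i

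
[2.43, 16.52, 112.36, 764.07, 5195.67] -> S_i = 2.43*6.80^i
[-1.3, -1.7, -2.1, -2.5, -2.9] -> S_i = -1.30 + -0.40*i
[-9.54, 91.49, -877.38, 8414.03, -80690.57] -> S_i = -9.54*(-9.59)^i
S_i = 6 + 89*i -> [6, 95, 184, 273, 362]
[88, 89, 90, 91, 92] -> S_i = 88 + 1*i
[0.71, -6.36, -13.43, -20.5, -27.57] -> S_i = 0.71 + -7.07*i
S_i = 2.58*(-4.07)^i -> [2.58, -10.5, 42.74, -173.94, 707.94]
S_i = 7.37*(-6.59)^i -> [7.37, -48.57, 320.07, -2109.23, 13899.82]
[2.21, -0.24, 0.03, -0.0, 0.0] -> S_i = 2.21*(-0.11)^i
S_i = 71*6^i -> [71, 426, 2556, 15336, 92016]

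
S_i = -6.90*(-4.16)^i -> [-6.9, 28.7, -119.41, 496.74, -2066.44]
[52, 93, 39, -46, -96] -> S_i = Random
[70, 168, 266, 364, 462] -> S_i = 70 + 98*i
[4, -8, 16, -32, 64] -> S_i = 4*-2^i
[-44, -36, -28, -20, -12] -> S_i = -44 + 8*i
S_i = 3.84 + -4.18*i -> [3.84, -0.34, -4.52, -8.7, -12.88]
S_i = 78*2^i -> [78, 156, 312, 624, 1248]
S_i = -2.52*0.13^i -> [-2.52, -0.33, -0.04, -0.01, -0.0]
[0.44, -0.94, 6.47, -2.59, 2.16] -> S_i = Random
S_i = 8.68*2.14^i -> [8.68, 18.58, 39.75, 85.07, 182.04]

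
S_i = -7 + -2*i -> [-7, -9, -11, -13, -15]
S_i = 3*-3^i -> [3, -9, 27, -81, 243]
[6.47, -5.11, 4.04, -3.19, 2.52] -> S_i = 6.47*(-0.79)^i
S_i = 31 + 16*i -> [31, 47, 63, 79, 95]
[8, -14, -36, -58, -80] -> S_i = 8 + -22*i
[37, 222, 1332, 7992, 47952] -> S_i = 37*6^i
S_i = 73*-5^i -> [73, -365, 1825, -9125, 45625]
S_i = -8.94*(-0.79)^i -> [-8.94, 7.06, -5.58, 4.41, -3.48]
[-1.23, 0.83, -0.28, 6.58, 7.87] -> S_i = Random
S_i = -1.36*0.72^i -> [-1.36, -0.98, -0.71, -0.51, -0.37]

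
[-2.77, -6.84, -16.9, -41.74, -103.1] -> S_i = -2.77*2.47^i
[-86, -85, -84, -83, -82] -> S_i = -86 + 1*i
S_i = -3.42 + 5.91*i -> [-3.42, 2.49, 8.4, 14.31, 20.22]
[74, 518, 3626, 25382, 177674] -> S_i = 74*7^i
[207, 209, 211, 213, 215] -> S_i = 207 + 2*i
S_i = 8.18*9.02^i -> [8.18, 73.78, 665.53, 6003.06, 54147.63]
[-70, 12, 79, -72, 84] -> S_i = Random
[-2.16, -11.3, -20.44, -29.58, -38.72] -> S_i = -2.16 + -9.14*i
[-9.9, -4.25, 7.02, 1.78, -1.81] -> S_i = Random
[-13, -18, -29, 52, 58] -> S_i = Random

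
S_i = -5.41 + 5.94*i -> [-5.41, 0.53, 6.47, 12.41, 18.35]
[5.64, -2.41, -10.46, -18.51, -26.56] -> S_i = 5.64 + -8.05*i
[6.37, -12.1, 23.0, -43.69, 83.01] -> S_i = 6.37*(-1.90)^i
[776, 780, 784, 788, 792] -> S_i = 776 + 4*i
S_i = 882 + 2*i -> [882, 884, 886, 888, 890]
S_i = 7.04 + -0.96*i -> [7.04, 6.08, 5.12, 4.16, 3.2]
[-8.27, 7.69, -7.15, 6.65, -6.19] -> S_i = -8.27*(-0.93)^i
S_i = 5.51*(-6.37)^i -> [5.51, -35.1, 223.58, -1424.2, 9072.13]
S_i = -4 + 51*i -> [-4, 47, 98, 149, 200]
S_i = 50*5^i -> [50, 250, 1250, 6250, 31250]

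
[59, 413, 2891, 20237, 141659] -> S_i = 59*7^i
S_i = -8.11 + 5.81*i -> [-8.11, -2.3, 3.51, 9.32, 15.13]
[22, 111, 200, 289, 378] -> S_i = 22 + 89*i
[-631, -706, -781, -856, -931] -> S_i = -631 + -75*i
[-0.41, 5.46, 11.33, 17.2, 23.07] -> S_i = -0.41 + 5.87*i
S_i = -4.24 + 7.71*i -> [-4.24, 3.47, 11.18, 18.89, 26.6]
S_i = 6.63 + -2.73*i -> [6.63, 3.9, 1.17, -1.56, -4.29]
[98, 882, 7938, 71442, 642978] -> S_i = 98*9^i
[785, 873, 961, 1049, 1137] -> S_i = 785 + 88*i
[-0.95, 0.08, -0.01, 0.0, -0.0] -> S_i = -0.95*(-0.08)^i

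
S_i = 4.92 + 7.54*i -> [4.92, 12.46, 20.0, 27.54, 35.08]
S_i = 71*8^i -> [71, 568, 4544, 36352, 290816]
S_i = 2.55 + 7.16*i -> [2.55, 9.71, 16.87, 24.03, 31.19]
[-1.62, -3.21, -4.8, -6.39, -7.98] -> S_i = -1.62 + -1.59*i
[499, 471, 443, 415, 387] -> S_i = 499 + -28*i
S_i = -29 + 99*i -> [-29, 70, 169, 268, 367]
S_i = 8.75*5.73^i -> [8.75, 50.14, 287.29, 1646.16, 9432.49]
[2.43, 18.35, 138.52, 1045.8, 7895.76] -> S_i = 2.43*7.55^i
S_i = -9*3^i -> [-9, -27, -81, -243, -729]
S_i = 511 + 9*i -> [511, 520, 529, 538, 547]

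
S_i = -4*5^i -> [-4, -20, -100, -500, -2500]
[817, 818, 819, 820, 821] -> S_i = 817 + 1*i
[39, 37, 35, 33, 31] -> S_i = 39 + -2*i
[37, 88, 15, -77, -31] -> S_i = Random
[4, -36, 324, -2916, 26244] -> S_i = 4*-9^i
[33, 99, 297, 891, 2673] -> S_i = 33*3^i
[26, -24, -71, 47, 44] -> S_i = Random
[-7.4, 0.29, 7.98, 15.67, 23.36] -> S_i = -7.40 + 7.69*i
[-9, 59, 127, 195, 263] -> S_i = -9 + 68*i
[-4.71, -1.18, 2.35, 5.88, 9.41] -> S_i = -4.71 + 3.53*i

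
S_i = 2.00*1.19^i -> [2.0, 2.38, 2.83, 3.37, 4.01]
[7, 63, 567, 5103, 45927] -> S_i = 7*9^i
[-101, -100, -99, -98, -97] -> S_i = -101 + 1*i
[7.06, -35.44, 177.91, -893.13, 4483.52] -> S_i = 7.06*(-5.02)^i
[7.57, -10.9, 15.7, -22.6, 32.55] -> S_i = 7.57*(-1.44)^i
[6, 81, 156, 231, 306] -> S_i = 6 + 75*i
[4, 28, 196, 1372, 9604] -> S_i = 4*7^i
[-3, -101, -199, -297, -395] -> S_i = -3 + -98*i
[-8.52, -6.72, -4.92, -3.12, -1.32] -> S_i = -8.52 + 1.80*i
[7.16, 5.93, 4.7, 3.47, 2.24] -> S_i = 7.16 + -1.23*i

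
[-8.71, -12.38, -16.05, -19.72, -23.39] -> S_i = -8.71 + -3.67*i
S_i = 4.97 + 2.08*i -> [4.97, 7.05, 9.13, 11.21, 13.29]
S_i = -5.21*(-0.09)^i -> [-5.21, 0.47, -0.04, 0.0, -0.0]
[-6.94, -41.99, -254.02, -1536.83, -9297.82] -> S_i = -6.94*6.05^i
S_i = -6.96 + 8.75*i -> [-6.96, 1.79, 10.54, 19.29, 28.04]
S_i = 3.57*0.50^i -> [3.57, 1.78, 0.89, 0.45, 0.22]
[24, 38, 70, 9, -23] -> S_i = Random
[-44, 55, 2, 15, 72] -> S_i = Random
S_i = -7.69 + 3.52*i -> [-7.69, -4.17, -0.65, 2.87, 6.39]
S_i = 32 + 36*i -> [32, 68, 104, 140, 176]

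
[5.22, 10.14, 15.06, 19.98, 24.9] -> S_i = 5.22 + 4.92*i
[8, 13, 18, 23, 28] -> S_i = 8 + 5*i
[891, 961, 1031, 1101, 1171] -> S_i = 891 + 70*i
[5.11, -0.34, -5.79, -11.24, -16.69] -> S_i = 5.11 + -5.45*i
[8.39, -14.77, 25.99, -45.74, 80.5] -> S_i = 8.39*(-1.76)^i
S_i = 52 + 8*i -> [52, 60, 68, 76, 84]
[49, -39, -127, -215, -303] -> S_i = 49 + -88*i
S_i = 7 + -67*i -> [7, -60, -127, -194, -261]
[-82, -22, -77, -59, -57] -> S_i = Random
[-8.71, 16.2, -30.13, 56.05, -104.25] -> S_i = -8.71*(-1.86)^i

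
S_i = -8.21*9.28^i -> [-8.21, -76.19, -707.03, -6561.26, -60888.47]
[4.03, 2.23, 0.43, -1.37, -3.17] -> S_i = 4.03 + -1.80*i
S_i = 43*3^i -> [43, 129, 387, 1161, 3483]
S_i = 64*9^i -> [64, 576, 5184, 46656, 419904]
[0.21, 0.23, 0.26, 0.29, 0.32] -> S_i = 0.21*1.11^i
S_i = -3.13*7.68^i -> [-3.13, -24.04, -184.61, -1417.84, -10889.03]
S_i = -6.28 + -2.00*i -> [-6.28, -8.28, -10.28, -12.28, -14.28]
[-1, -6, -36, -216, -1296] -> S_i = -1*6^i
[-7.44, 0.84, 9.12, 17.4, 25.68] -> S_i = -7.44 + 8.28*i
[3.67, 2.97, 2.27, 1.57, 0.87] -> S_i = 3.67 + -0.70*i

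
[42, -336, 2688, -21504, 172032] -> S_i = 42*-8^i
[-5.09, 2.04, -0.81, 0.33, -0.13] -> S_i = -5.09*(-0.40)^i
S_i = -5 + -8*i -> [-5, -13, -21, -29, -37]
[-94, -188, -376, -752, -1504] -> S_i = -94*2^i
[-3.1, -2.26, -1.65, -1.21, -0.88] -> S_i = -3.10*0.73^i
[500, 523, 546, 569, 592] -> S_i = 500 + 23*i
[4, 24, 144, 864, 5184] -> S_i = 4*6^i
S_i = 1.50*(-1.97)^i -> [1.5, -2.96, 5.82, -11.47, 22.59]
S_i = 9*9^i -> [9, 81, 729, 6561, 59049]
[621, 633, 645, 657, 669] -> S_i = 621 + 12*i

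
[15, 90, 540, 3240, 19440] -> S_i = 15*6^i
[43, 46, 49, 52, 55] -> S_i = 43 + 3*i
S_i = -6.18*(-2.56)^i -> [-6.18, 15.82, -40.5, 103.68, -265.43]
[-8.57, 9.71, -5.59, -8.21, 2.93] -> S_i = Random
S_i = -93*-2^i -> [-93, 186, -372, 744, -1488]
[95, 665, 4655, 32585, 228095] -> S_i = 95*7^i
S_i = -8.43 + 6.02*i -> [-8.43, -2.41, 3.61, 9.63, 15.65]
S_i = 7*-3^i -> [7, -21, 63, -189, 567]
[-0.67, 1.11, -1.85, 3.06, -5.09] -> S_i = -0.67*(-1.66)^i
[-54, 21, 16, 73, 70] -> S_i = Random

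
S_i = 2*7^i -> [2, 14, 98, 686, 4802]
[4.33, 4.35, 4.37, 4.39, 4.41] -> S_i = 4.33 + 0.02*i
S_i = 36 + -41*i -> [36, -5, -46, -87, -128]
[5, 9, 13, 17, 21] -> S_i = 5 + 4*i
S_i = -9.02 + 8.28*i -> [-9.02, -0.74, 7.54, 15.82, 24.1]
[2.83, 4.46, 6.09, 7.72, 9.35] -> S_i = 2.83 + 1.63*i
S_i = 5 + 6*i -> [5, 11, 17, 23, 29]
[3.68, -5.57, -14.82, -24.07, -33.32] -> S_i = 3.68 + -9.25*i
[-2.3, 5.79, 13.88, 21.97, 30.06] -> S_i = -2.30 + 8.09*i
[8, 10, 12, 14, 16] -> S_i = 8 + 2*i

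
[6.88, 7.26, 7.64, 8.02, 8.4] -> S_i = 6.88 + 0.38*i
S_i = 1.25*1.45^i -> [1.25, 1.81, 2.63, 3.81, 5.53]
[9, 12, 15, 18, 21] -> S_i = 9 + 3*i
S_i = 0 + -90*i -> [0, -90, -180, -270, -360]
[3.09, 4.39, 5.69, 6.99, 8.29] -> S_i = 3.09 + 1.30*i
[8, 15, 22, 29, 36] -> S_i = 8 + 7*i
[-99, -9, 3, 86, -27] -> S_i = Random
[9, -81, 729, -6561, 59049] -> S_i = 9*-9^i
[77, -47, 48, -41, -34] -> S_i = Random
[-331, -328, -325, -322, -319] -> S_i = -331 + 3*i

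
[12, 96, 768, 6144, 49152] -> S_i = 12*8^i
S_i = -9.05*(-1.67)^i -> [-9.05, 15.11, -25.24, 42.15, -70.39]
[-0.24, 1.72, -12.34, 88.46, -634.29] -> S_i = -0.24*(-7.17)^i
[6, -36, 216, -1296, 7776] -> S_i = 6*-6^i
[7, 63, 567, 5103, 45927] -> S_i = 7*9^i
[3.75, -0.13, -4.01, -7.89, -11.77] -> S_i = 3.75 + -3.88*i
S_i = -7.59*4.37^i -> [-7.59, -33.17, -144.95, -633.41, -2768.01]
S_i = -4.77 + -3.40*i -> [-4.77, -8.17, -11.57, -14.97, -18.37]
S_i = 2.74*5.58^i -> [2.74, 15.29, 85.31, 476.05, 2656.36]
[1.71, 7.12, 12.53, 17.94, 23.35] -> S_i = 1.71 + 5.41*i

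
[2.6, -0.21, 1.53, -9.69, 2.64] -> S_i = Random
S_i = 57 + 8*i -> [57, 65, 73, 81, 89]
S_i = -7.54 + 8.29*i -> [-7.54, 0.75, 9.04, 17.33, 25.62]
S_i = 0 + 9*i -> [0, 9, 18, 27, 36]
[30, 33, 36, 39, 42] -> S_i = 30 + 3*i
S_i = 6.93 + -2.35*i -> [6.93, 4.58, 2.23, -0.12, -2.47]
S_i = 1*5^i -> [1, 5, 25, 125, 625]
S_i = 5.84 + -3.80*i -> [5.84, 2.04, -1.76, -5.56, -9.36]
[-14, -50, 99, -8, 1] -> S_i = Random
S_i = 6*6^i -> [6, 36, 216, 1296, 7776]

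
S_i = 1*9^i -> [1, 9, 81, 729, 6561]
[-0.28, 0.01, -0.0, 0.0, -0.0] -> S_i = -0.28*(-0.05)^i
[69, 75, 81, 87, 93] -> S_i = 69 + 6*i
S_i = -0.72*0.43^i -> [-0.72, -0.31, -0.13, -0.06, -0.02]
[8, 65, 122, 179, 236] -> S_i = 8 + 57*i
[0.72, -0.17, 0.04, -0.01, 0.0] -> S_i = 0.72*(-0.24)^i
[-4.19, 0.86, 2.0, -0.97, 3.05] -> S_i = Random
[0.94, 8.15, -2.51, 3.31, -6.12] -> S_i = Random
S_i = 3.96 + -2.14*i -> [3.96, 1.82, -0.32, -2.46, -4.6]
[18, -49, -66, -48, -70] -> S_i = Random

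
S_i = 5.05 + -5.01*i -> [5.05, 0.04, -4.97, -9.98, -14.99]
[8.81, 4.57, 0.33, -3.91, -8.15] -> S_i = 8.81 + -4.24*i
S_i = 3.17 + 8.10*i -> [3.17, 11.27, 19.37, 27.47, 35.57]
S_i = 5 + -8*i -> [5, -3, -11, -19, -27]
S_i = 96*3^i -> [96, 288, 864, 2592, 7776]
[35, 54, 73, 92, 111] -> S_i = 35 + 19*i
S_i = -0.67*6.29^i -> [-0.67, -4.21, -26.51, -166.73, -1048.76]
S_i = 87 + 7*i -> [87, 94, 101, 108, 115]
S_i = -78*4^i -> [-78, -312, -1248, -4992, -19968]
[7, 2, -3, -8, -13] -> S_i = 7 + -5*i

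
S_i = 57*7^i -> [57, 399, 2793, 19551, 136857]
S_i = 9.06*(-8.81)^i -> [9.06, -79.82, 703.2, -6195.21, 54579.79]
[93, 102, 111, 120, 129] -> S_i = 93 + 9*i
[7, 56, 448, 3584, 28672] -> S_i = 7*8^i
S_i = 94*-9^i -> [94, -846, 7614, -68526, 616734]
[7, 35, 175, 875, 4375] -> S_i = 7*5^i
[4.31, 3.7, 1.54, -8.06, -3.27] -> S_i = Random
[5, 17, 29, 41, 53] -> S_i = 5 + 12*i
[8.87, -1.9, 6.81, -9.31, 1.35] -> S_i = Random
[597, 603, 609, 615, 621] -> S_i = 597 + 6*i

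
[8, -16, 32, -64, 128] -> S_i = 8*-2^i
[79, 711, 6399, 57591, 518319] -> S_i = 79*9^i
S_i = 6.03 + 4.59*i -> [6.03, 10.62, 15.21, 19.8, 24.39]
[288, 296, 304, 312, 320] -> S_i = 288 + 8*i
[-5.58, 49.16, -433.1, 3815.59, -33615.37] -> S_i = -5.58*(-8.81)^i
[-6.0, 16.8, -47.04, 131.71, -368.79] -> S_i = -6.00*(-2.80)^i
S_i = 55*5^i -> [55, 275, 1375, 6875, 34375]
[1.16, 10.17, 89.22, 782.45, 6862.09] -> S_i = 1.16*8.77^i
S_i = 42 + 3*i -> [42, 45, 48, 51, 54]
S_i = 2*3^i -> [2, 6, 18, 54, 162]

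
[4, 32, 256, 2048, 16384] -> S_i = 4*8^i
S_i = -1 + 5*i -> [-1, 4, 9, 14, 19]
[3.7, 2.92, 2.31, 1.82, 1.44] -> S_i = 3.70*0.79^i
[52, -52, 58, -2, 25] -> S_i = Random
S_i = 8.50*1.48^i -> [8.5, 12.58, 18.62, 27.56, 40.78]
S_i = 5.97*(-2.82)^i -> [5.97, -16.84, 47.48, -133.88, 377.55]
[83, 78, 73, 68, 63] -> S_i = 83 + -5*i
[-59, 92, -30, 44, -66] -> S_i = Random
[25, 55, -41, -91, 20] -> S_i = Random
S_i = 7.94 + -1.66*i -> [7.94, 6.28, 4.62, 2.96, 1.3]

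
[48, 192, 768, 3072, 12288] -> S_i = 48*4^i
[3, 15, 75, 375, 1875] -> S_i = 3*5^i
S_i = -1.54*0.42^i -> [-1.54, -0.65, -0.27, -0.11, -0.05]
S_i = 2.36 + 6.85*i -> [2.36, 9.21, 16.06, 22.91, 29.76]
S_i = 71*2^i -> [71, 142, 284, 568, 1136]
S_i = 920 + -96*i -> [920, 824, 728, 632, 536]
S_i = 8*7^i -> [8, 56, 392, 2744, 19208]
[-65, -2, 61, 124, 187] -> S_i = -65 + 63*i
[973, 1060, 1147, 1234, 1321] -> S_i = 973 + 87*i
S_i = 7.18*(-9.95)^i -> [7.18, -71.44, 710.84, -7072.84, 70374.73]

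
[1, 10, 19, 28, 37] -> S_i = 1 + 9*i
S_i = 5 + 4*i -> [5, 9, 13, 17, 21]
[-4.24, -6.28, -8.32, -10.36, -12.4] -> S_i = -4.24 + -2.04*i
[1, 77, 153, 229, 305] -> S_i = 1 + 76*i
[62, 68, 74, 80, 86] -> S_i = 62 + 6*i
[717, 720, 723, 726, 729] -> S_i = 717 + 3*i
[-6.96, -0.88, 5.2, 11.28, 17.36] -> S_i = -6.96 + 6.08*i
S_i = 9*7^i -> [9, 63, 441, 3087, 21609]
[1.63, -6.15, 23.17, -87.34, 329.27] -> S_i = 1.63*(-3.77)^i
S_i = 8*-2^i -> [8, -16, 32, -64, 128]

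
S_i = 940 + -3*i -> [940, 937, 934, 931, 928]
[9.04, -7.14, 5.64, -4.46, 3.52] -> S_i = 9.04*(-0.79)^i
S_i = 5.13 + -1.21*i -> [5.13, 3.92, 2.71, 1.5, 0.29]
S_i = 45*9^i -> [45, 405, 3645, 32805, 295245]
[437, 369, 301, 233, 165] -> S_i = 437 + -68*i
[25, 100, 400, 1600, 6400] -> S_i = 25*4^i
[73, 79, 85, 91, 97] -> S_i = 73 + 6*i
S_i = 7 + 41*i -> [7, 48, 89, 130, 171]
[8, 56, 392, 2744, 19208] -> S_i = 8*7^i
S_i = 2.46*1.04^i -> [2.46, 2.56, 2.66, 2.77, 2.88]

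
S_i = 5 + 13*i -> [5, 18, 31, 44, 57]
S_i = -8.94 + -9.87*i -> [-8.94, -18.81, -28.68, -38.55, -48.42]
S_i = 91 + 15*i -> [91, 106, 121, 136, 151]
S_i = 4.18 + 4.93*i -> [4.18, 9.11, 14.04, 18.97, 23.9]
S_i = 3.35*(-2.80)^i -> [3.35, -9.38, 26.26, -73.54, 205.91]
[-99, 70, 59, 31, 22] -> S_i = Random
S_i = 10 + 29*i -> [10, 39, 68, 97, 126]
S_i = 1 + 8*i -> [1, 9, 17, 25, 33]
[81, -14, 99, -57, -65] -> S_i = Random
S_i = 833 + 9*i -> [833, 842, 851, 860, 869]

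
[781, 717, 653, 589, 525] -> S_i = 781 + -64*i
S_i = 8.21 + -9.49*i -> [8.21, -1.28, -10.77, -20.26, -29.75]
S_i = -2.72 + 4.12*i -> [-2.72, 1.4, 5.52, 9.64, 13.76]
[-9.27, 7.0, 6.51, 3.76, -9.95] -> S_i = Random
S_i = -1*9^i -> [-1, -9, -81, -729, -6561]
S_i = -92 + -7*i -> [-92, -99, -106, -113, -120]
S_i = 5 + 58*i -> [5, 63, 121, 179, 237]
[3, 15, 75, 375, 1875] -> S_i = 3*5^i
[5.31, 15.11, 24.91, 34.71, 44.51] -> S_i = 5.31 + 9.80*i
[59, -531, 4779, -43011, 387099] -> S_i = 59*-9^i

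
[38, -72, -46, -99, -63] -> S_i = Random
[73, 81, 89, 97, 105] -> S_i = 73 + 8*i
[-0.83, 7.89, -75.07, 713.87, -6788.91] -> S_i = -0.83*(-9.51)^i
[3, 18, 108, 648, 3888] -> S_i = 3*6^i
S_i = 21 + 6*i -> [21, 27, 33, 39, 45]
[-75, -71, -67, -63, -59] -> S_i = -75 + 4*i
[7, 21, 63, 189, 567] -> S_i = 7*3^i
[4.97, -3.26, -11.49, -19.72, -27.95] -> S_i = 4.97 + -8.23*i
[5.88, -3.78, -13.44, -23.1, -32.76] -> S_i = 5.88 + -9.66*i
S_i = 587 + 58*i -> [587, 645, 703, 761, 819]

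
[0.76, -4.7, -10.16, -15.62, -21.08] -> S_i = 0.76 + -5.46*i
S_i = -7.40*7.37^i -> [-7.4, -54.54, -401.95, -2962.34, -21832.41]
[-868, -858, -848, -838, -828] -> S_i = -868 + 10*i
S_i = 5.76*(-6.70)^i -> [5.76, -38.59, 258.57, -1732.39, 11607.05]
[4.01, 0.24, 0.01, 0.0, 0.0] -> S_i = 4.01*0.06^i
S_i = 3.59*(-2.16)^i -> [3.59, -7.75, 16.75, -36.18, 78.15]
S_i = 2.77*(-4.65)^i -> [2.77, -12.88, 59.89, -278.51, 1295.07]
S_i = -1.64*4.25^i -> [-1.64, -6.97, -29.62, -125.9, -535.06]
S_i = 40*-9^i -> [40, -360, 3240, -29160, 262440]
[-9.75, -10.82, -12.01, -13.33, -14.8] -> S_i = -9.75*1.11^i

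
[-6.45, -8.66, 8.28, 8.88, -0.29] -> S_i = Random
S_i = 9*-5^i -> [9, -45, 225, -1125, 5625]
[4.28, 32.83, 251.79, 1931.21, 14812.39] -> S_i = 4.28*7.67^i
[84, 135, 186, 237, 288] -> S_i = 84 + 51*i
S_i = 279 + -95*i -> [279, 184, 89, -6, -101]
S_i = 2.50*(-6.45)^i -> [2.5, -16.12, 104.01, -670.84, 4326.92]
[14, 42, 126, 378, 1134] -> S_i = 14*3^i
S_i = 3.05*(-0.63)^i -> [3.05, -1.92, 1.21, -0.76, 0.48]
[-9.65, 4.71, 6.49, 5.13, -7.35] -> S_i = Random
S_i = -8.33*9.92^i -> [-8.33, -82.63, -819.73, -8131.68, -80666.22]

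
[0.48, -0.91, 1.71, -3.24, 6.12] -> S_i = 0.48*(-1.89)^i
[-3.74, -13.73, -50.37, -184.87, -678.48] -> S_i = -3.74*3.67^i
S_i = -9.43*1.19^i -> [-9.43, -11.22, -13.35, -15.89, -18.91]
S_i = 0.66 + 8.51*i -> [0.66, 9.17, 17.68, 26.19, 34.7]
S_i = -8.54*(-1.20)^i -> [-8.54, 10.25, -12.3, 14.76, -17.71]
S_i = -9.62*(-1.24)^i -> [-9.62, 11.93, -14.79, 18.34, -22.74]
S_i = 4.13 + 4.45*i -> [4.13, 8.58, 13.03, 17.48, 21.93]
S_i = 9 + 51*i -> [9, 60, 111, 162, 213]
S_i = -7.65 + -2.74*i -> [-7.65, -10.39, -13.13, -15.87, -18.61]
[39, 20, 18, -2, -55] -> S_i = Random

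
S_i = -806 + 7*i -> [-806, -799, -792, -785, -778]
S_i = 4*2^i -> [4, 8, 16, 32, 64]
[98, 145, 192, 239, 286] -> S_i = 98 + 47*i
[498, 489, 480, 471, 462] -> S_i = 498 + -9*i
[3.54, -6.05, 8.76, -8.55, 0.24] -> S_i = Random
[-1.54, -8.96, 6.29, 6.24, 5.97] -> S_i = Random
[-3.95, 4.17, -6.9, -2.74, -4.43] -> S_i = Random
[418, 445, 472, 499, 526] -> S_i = 418 + 27*i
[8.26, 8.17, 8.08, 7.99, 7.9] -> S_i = 8.26 + -0.09*i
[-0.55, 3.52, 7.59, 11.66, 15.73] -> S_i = -0.55 + 4.07*i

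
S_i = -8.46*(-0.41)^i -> [-8.46, 3.47, -1.42, 0.58, -0.24]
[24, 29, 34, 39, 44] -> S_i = 24 + 5*i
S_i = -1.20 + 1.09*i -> [-1.2, -0.11, 0.98, 2.07, 3.16]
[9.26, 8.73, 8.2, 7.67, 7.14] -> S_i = 9.26 + -0.53*i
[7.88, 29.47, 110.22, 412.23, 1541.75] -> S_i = 7.88*3.74^i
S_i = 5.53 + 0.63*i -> [5.53, 6.16, 6.79, 7.42, 8.05]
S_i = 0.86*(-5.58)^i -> [0.86, -4.8, 26.78, -149.42, 833.75]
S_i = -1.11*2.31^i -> [-1.11, -2.56, -5.92, -13.68, -31.61]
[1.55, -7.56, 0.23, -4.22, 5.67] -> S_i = Random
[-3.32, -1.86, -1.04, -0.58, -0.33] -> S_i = -3.32*0.56^i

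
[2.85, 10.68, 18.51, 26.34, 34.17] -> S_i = 2.85 + 7.83*i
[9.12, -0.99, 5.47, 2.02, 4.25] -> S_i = Random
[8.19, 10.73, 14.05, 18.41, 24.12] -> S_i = 8.19*1.31^i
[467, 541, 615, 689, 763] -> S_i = 467 + 74*i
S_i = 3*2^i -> [3, 6, 12, 24, 48]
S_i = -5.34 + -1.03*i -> [-5.34, -6.37, -7.4, -8.43, -9.46]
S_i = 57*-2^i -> [57, -114, 228, -456, 912]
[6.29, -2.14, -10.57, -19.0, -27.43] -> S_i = 6.29 + -8.43*i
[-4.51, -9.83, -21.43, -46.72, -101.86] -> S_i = -4.51*2.18^i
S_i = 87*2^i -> [87, 174, 348, 696, 1392]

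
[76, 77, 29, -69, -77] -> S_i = Random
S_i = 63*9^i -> [63, 567, 5103, 45927, 413343]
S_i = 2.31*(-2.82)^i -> [2.31, -6.51, 18.37, -51.8, 146.09]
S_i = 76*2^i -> [76, 152, 304, 608, 1216]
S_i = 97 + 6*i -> [97, 103, 109, 115, 121]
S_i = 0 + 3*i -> [0, 3, 6, 9, 12]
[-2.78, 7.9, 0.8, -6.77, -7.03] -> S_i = Random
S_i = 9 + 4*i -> [9, 13, 17, 21, 25]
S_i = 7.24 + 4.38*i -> [7.24, 11.62, 16.0, 20.38, 24.76]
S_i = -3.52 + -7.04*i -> [-3.52, -10.56, -17.6, -24.64, -31.68]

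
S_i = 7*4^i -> [7, 28, 112, 448, 1792]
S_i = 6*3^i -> [6, 18, 54, 162, 486]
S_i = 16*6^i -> [16, 96, 576, 3456, 20736]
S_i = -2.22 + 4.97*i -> [-2.22, 2.75, 7.72, 12.69, 17.66]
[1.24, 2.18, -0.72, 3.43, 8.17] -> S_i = Random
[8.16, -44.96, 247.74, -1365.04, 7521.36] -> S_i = 8.16*(-5.51)^i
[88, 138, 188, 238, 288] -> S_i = 88 + 50*i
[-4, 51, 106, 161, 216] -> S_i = -4 + 55*i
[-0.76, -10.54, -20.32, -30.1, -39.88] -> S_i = -0.76 + -9.78*i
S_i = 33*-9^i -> [33, -297, 2673, -24057, 216513]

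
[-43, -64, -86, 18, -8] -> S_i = Random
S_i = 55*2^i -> [55, 110, 220, 440, 880]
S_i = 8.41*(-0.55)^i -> [8.41, -4.63, 2.54, -1.4, 0.77]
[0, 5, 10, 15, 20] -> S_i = 0 + 5*i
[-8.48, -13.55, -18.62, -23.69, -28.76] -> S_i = -8.48 + -5.07*i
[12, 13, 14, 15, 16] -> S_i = 12 + 1*i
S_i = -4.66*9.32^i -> [-4.66, -43.43, -404.78, -3772.54, -35160.06]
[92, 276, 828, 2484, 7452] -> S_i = 92*3^i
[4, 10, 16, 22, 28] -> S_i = 4 + 6*i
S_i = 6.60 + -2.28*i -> [6.6, 4.32, 2.04, -0.24, -2.52]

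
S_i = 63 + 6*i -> [63, 69, 75, 81, 87]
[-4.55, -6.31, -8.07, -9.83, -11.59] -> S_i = -4.55 + -1.76*i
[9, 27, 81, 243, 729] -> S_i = 9*3^i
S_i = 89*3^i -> [89, 267, 801, 2403, 7209]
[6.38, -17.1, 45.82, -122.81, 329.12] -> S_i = 6.38*(-2.68)^i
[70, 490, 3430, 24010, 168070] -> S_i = 70*7^i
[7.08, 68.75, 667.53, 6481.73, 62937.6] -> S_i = 7.08*9.71^i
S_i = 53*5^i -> [53, 265, 1325, 6625, 33125]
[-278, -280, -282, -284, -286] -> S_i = -278 + -2*i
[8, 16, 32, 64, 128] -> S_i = 8*2^i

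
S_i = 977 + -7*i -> [977, 970, 963, 956, 949]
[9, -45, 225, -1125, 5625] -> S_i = 9*-5^i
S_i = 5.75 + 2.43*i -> [5.75, 8.18, 10.61, 13.04, 15.47]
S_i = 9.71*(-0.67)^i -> [9.71, -6.51, 4.36, -2.92, 1.96]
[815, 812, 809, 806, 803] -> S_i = 815 + -3*i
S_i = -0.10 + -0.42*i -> [-0.1, -0.52, -0.94, -1.36, -1.78]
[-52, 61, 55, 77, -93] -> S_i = Random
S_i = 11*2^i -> [11, 22, 44, 88, 176]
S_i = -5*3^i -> [-5, -15, -45, -135, -405]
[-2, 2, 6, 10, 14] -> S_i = -2 + 4*i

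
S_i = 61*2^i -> [61, 122, 244, 488, 976]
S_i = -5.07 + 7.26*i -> [-5.07, 2.19, 9.45, 16.71, 23.97]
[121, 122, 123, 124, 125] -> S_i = 121 + 1*i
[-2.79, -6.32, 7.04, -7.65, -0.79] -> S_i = Random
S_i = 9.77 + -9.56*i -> [9.77, 0.21, -9.35, -18.91, -28.47]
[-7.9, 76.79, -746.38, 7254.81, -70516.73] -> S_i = -7.90*(-9.72)^i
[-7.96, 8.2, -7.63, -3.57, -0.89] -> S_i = Random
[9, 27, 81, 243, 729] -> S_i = 9*3^i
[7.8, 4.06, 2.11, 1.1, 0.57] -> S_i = 7.80*0.52^i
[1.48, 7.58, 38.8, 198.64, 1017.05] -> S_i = 1.48*5.12^i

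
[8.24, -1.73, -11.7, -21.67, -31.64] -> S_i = 8.24 + -9.97*i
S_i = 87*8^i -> [87, 696, 5568, 44544, 356352]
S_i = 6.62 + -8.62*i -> [6.62, -2.0, -10.62, -19.24, -27.86]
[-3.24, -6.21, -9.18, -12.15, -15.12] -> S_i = -3.24 + -2.97*i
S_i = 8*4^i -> [8, 32, 128, 512, 2048]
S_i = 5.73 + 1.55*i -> [5.73, 7.28, 8.83, 10.38, 11.93]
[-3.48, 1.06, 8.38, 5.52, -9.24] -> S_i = Random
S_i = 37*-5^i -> [37, -185, 925, -4625, 23125]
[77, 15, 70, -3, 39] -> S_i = Random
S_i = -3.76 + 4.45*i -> [-3.76, 0.69, 5.14, 9.59, 14.04]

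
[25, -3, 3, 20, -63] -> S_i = Random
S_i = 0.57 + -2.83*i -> [0.57, -2.26, -5.09, -7.92, -10.75]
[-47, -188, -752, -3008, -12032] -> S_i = -47*4^i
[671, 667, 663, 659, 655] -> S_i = 671 + -4*i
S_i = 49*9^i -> [49, 441, 3969, 35721, 321489]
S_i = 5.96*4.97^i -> [5.96, 29.62, 147.22, 731.67, 3636.4]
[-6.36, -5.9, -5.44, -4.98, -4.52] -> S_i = -6.36 + 0.46*i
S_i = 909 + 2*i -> [909, 911, 913, 915, 917]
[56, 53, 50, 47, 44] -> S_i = 56 + -3*i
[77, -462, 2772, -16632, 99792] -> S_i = 77*-6^i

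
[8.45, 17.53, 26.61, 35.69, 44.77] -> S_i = 8.45 + 9.08*i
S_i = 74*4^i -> [74, 296, 1184, 4736, 18944]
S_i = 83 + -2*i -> [83, 81, 79, 77, 75]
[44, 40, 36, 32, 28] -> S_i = 44 + -4*i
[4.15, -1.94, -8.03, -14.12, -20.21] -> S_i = 4.15 + -6.09*i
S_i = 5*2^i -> [5, 10, 20, 40, 80]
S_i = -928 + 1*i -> [-928, -927, -926, -925, -924]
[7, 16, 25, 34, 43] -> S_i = 7 + 9*i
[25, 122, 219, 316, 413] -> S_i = 25 + 97*i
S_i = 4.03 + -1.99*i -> [4.03, 2.04, 0.05, -1.94, -3.93]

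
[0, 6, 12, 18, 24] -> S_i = 0 + 6*i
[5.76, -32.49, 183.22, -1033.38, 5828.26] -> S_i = 5.76*(-5.64)^i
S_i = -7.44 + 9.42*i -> [-7.44, 1.98, 11.4, 20.82, 30.24]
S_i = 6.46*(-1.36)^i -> [6.46, -8.79, 11.95, -16.25, 22.1]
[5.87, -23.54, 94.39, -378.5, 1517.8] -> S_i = 5.87*(-4.01)^i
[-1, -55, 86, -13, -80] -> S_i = Random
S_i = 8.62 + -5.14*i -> [8.62, 3.48, -1.66, -6.8, -11.94]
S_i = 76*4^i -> [76, 304, 1216, 4864, 19456]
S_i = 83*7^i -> [83, 581, 4067, 28469, 199283]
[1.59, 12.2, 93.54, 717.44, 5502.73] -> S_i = 1.59*7.67^i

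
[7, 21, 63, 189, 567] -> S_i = 7*3^i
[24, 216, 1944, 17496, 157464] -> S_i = 24*9^i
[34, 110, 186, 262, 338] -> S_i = 34 + 76*i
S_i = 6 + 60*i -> [6, 66, 126, 186, 246]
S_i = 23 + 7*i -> [23, 30, 37, 44, 51]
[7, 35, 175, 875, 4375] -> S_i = 7*5^i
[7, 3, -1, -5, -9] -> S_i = 7 + -4*i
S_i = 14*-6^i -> [14, -84, 504, -3024, 18144]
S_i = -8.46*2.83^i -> [-8.46, -23.94, -67.76, -191.75, -542.65]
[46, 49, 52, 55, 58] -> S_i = 46 + 3*i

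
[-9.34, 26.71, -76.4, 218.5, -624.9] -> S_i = -9.34*(-2.86)^i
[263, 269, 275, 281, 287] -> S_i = 263 + 6*i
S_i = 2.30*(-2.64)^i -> [2.3, -6.07, 16.03, -42.32, 111.72]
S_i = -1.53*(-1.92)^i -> [-1.53, 2.94, -5.64, 10.83, -20.79]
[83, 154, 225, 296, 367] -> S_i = 83 + 71*i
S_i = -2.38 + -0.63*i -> [-2.38, -3.01, -3.64, -4.27, -4.9]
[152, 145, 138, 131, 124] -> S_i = 152 + -7*i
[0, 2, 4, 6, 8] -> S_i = 0 + 2*i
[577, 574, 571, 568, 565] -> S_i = 577 + -3*i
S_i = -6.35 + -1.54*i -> [-6.35, -7.89, -9.43, -10.97, -12.51]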